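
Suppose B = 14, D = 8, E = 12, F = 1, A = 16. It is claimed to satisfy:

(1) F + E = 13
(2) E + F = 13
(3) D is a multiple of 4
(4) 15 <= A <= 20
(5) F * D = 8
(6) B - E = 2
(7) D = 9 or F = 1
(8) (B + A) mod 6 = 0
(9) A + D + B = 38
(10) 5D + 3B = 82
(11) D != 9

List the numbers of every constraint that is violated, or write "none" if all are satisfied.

(1) F + E = 1 + 12 = 13  ✔
(2) E + F = 12 + 1 = 13  ✔
(3) 8 / 4 = 2, so 4 divides 8  ✔
(4) A = 16 lies in [15, 20]  ✔
(5) F * D = 1 * 8 = 8  ✔
(6) B - E = 14 - 12 = 2  ✔
(7) D = 8 ≠ 9, but F = 1 = 1 (second disjunct)  ✔
(8) B + A = 30; 30 mod 6 = 0  ✔
(9) A + D + B = 16 + 8 + 14 = 38  ✔
(10) 5D + 3B = 5(8) + 3(14) = 82  ✔
(11) D = 8, and 8 ≠ 9  ✔

None — every constraint holds.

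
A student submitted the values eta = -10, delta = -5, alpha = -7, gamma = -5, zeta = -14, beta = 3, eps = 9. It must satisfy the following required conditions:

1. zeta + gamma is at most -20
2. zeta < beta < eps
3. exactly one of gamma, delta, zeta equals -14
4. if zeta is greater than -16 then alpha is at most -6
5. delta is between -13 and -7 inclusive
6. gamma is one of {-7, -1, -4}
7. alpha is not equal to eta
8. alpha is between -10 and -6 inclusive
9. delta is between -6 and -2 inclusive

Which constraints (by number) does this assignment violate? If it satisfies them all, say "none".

Violated: 1, 5, and 6.

1. zeta + gamma = -14 + (-5) = -19; -19 > -20, bound -20 not met — violated.
2. values -14 < 3 < 9 — OK.
3. gamma=-5, delta=-5, zeta=-14; 1 of them equals -14 — OK.
4. zeta = -14 > -16, so we need alpha ≤ -6; alpha = -7 ≤ -6 — OK.
5. delta = -5 is outside [-13, -7] — violated.
6. gamma = -5 is not in {-7, -1, -4} — violated.
7. alpha = -7, eta = -10; distinct — OK.
8. alpha = -7 lies in [-10, -6] — OK.
9. delta = -5 lies in [-6, -2] — OK.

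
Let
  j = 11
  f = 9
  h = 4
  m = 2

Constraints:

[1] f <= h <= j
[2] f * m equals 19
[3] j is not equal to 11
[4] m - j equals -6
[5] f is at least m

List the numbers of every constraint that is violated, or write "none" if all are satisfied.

[1] values 9, 4, 11; f = 9 is not <= h = 4 — fails.
[2] f * m = 9 * 2 = 18, not 19 — fails.
[3] j = 11, but 11 is required to differ — fails.
[4] m - j = 2 - 11 = -9, not -6 — fails.
[5] f = 9, m = 2; 9 ≥ 2 — holds.

Constraints 1, 2, 3, and 4 do not hold.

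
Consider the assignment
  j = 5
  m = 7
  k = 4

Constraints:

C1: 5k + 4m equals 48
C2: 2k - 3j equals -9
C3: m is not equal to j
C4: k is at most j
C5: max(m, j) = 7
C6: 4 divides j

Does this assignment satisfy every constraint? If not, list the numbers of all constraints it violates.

C1: 5k + 4m = 5(4) + 4(7) = 48  ✔
C2: 2k - 3j = 2(4) - 3(5) = -7, not -9  ✘
C3: m = 7, j = 5; distinct  ✔
C4: k = 4, j = 5; 4 ≤ 5  ✔
C5: max(7, 5) = 7  ✔
C6: 5 = 4*1 + 1, so 4 does not divide 5  ✘

No — constraints 2, 6 are not satisfied.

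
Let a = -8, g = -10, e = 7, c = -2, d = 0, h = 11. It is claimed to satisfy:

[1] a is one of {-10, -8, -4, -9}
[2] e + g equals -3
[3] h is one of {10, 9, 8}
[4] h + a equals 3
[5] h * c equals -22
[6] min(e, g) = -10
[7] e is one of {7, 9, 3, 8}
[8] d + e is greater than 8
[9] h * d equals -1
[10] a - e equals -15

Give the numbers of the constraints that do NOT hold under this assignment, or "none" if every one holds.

[1] a = -8 is in {-10, -8, -4, -9} — OK.
[2] e + g = 7 + (-10) = -3 — OK.
[3] h = 11 is not in {10, 9, 8} — violated.
[4] h + a = 11 + (-8) = 3 — OK.
[5] h * c = 11 * (-2) = -22 — OK.
[6] min(7, -10) = -10 — OK.
[7] e = 7 is in {7, 9, 3, 8} — OK.
[8] d + e = 0 + 7 = 7; 7 ≤ 8, bound 8 not met — violated.
[9] h * d = 11 * 0 = 0, not -1 — violated.
[10] a - e = -8 - 7 = -15 — OK.

The assignment fails constraints 3, 8, and 9.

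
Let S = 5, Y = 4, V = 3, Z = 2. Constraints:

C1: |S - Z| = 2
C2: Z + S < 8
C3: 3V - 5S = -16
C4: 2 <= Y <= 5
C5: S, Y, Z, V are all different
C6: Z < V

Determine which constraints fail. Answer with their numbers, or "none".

Constraint 1 is violated.

C1: |5 - 2| = 3, not 2  ✘
C2: Z + S = 2 + 5 = 7; 7 < 8  ✔
C3: 3V - 5S = 3(3) - 5(5) = -16  ✔
C4: Y = 4 lies in [2, 5]  ✔
C5: values 5, 4, 2, 3 are pairwise distinct  ✔
C6: Z = 2, V = 3; 2 < 3  ✔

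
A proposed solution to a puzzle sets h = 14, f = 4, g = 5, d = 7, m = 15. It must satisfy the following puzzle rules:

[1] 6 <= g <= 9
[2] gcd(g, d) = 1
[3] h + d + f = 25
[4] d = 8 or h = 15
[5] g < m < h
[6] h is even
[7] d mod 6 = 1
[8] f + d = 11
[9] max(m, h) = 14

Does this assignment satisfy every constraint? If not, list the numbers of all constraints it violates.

[1] g = 5 is outside [6, 9] — violated.
[2] gcd(5, 7) = 1 — OK.
[3] h + d + f = 14 + 7 + 4 = 25 — OK.
[4] d = 7 ≠ 8 and h = 14 ≠ 15; both disjuncts false — violated.
[5] values 5, 15, 14; m = 15 is not < h = 14 — violated.
[6] h = 14 is even — OK.
[7] 7 mod 6 = 1 — OK.
[8] f + d = 4 + 7 = 11 — OK.
[9] max(15, 14) = 15, not 14 — violated.

Violated: 1, 4, 5, 9.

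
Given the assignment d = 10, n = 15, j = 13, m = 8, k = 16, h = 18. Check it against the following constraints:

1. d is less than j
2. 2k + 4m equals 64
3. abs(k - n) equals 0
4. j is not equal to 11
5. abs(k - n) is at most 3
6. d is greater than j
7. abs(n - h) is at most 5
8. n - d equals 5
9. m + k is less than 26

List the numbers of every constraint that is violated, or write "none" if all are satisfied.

Constraints 3 and 6 are violated.

1. d = 10, j = 13; 10 < 13 — holds.
2. 2k + 4m = 2(16) + 4(8) = 64 — holds.
3. abs(16 - 15) = 1, not 0 — fails.
4. j = 13, and 13 ≠ 11 — holds.
5. abs(16 - 15) = 1; 1 ≤ 3 — holds.
6. d = 10, j = 13; 10 ≤ 13 (want >) — fails.
7. abs(15 - 18) = 3; 3 ≤ 5 — holds.
8. n - d = 15 - 10 = 5 — holds.
9. m + k = 8 + 16 = 24; 24 < 26 — holds.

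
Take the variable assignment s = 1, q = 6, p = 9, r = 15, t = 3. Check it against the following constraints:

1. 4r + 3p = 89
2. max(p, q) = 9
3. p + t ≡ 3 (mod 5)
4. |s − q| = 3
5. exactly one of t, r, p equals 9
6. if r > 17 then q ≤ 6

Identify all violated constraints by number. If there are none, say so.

Constraints 1, 3, and 4 do not hold.

1. 4r + 3p = 4(15) + 3(9) = 87, not 89 — violated.
2. max(9, 6) = 9 — OK.
3. p + t = 12; 12 mod 5 = 2, not 3 — violated.
4. |1 − 6| = 5, not 3 — violated.
5. t=3, r=15, p=9; 1 of them equals 9 — OK.
6. r = 15, not > 17; antecedent false, conditional vacuously true — OK.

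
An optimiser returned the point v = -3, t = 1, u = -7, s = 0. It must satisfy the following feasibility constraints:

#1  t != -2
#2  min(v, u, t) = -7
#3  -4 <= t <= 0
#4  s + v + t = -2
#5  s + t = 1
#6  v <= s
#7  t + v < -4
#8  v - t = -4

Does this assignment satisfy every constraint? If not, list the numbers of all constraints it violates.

Constraints 3 and 7 do not hold.

#1 t = 1, and 1 ≠ -2 — OK.
#2 min(-3, -7, 1) = -7 — OK.
#3 t = 1 is outside [-4, 0] — violated.
#4 s + v + t = 0 + (-3) + 1 = -2 — OK.
#5 s + t = 0 + 1 = 1 — OK.
#6 v = -3, s = 0; -3 ≤ 0 — OK.
#7 t + v = 1 + (-3) = -2; -2 ≥ -4, bound -4 not met — violated.
#8 v - t = -3 - 1 = -4 — OK.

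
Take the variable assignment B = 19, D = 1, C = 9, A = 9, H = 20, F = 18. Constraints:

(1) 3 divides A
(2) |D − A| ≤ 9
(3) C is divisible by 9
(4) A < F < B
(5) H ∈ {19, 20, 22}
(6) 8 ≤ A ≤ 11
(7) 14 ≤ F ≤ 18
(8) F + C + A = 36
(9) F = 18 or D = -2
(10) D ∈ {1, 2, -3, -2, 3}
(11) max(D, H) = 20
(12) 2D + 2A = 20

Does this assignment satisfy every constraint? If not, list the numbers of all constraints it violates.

The assignment satisfies every constraint.

(1) 9 / 3 = 3, so 3 divides 9  holds
(2) |1 − 9| = 8; 8 ≤ 9  holds
(3) 9 / 9 = 1, so 9 divides 9  holds
(4) values 9 < 18 < 19  holds
(5) H = 20 is in {19, 20, 22}  holds
(6) A = 9 lies in [8, 11]  holds
(7) F = 18 lies in [14, 18]  holds
(8) F + C + A = 18 + 9 + 9 = 36  holds
(9) F = 18 = 18 (first disjunct)  holds
(10) D = 1 is in {1, 2, -3, -2, 3}  holds
(11) max(1, 20) = 20  holds
(12) 2D + 2A = 2(1) + 2(9) = 20  holds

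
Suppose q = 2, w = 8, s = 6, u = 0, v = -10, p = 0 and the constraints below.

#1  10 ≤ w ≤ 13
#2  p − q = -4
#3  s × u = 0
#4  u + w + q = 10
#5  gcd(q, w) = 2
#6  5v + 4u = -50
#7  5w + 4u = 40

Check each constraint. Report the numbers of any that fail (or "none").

Constraints 1, 2 do not hold.

#1 w = 8 is outside [10, 13] — violated.
#2 p − q = 0 − 2 = -2, not -4 — violated.
#3 s × u = 6 × 0 = 0 — satisfied.
#4 u + w + q = 0 + 8 + 2 = 10 — satisfied.
#5 gcd(2, 8) = 2 — satisfied.
#6 5v + 4u = 5(-10) + 4(0) = -50 — satisfied.
#7 5w + 4u = 5(8) + 4(0) = 40 — satisfied.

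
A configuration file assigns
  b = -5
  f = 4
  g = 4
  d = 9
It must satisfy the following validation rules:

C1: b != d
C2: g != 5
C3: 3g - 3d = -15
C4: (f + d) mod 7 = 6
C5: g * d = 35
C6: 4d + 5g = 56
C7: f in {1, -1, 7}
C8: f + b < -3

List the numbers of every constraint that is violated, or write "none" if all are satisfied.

No — constraints 5, 7, and 8 are not satisfied.

C1: b = -5, d = 9; distinct  true
C2: g = 4, and 4 ≠ 5  true
C3: 3g - 3d = 3(4) - 3(9) = -15  true
C4: f + d = 13; 13 mod 7 = 6  true
C5: g * d = 4 * 9 = 36, not 35  false
C6: 4d + 5g = 4(9) + 5(4) = 56  true
C7: f = 4 is not in {1, -1, 7}  false
C8: f + b = 4 + (-5) = -1; -1 ≥ -3, bound -3 not met  false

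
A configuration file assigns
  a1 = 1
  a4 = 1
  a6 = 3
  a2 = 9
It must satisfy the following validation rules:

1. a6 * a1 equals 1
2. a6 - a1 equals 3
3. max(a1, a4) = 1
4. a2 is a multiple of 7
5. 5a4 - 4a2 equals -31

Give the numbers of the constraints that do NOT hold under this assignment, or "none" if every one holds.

Violated: 1, 2, 4.

1. a6 * a1 = 3 * 1 = 3, not 1  no
2. a6 - a1 = 3 - 1 = 2, not 3  no
3. max(1, 1) = 1  yes
4. 9 = 7*1 + 2, so 7 does not divide 9  no
5. 5a4 - 4a2 = 5(1) - 4(9) = -31  yes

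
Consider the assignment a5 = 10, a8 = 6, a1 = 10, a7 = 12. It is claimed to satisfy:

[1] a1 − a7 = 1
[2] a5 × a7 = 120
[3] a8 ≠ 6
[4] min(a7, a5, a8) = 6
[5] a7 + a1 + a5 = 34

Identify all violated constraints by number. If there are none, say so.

No — constraints 1, 3, 5 are not satisfied.

[1] a1 − a7 = 10 − 12 = -2, not 1 — does not hold.
[2] a5 × a7 = 10 × 12 = 120 — holds.
[3] a8 = 6, but 6 is required to differ — does not hold.
[4] min(12, 10, 6) = 6 — holds.
[5] a7 + a1 + a5 = 12 + 10 + 10 = 32, not 34 — does not hold.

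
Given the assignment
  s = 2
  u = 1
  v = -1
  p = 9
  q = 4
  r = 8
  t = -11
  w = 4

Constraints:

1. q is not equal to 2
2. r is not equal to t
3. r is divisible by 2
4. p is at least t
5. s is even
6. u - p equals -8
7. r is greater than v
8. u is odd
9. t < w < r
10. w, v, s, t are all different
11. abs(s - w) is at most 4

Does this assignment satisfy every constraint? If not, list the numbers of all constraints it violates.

1. q = 4, and 4 ≠ 2 — holds.
2. r = 8, t = -11; distinct — holds.
3. 8 / 2 = 4, so 2 divides 8 — holds.
4. p = 9, t = -11; 9 ≥ -11 — holds.
5. s = 2 is even — holds.
6. u - p = 1 - 9 = -8 — holds.
7. r = 8, v = -1; 8 > -1 — holds.
8. u = 1 is odd — holds.
9. values -11 < 4 < 8 — holds.
10. values 4, -1, 2, -11 are pairwise distinct — holds.
11. abs(2 - 4) = 2; 2 ≤ 4 — holds.

Yes — all constraints hold.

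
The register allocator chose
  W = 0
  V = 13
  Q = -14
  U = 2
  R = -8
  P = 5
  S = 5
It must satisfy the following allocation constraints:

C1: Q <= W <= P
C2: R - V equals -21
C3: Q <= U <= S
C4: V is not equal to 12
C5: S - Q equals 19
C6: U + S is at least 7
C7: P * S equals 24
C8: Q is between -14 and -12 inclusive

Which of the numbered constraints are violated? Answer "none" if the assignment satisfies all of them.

C1: values -14 <= 0 <= 5 — OK.
C2: R - V = -8 - 13 = -21 — OK.
C3: values -14 <= 2 <= 5 — OK.
C4: V = 13, and 13 ≠ 12 — OK.
C5: S - Q = 5 - (-14) = 19 — OK.
C6: U + S = 2 + 5 = 7; 7 ≥ 7 — OK.
C7: P * S = 5 * 5 = 25, not 24 — violated.
C8: Q = -14 lies in [-14, -12] — OK.

Constraint 7 is violated.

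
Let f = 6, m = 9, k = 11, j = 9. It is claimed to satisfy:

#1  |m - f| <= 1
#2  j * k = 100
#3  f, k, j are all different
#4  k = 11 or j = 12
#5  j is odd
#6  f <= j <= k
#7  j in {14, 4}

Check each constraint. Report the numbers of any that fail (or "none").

#1 |9 - 6| = 3; 3 > 1, exceeds bound 1  no
#2 j * k = 9 * 11 = 99, not 100  no
#3 values 6, 11, 9 are pairwise distinct  yes
#4 k = 11 = 11 (first disjunct)  yes
#5 j = 9 is odd  yes
#6 values 6 <= 9 <= 11  yes
#7 j = 9 is not in {14, 4}  no

Constraints 1, 2, and 7 do not hold.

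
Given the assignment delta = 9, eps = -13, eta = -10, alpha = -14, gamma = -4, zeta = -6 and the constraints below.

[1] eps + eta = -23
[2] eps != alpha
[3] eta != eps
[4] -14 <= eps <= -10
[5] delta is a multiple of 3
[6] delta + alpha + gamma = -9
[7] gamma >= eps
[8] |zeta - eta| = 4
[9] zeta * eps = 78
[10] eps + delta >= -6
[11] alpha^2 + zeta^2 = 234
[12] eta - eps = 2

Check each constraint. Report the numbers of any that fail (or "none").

[1] eps + eta = -13 + (-10) = -23 — satisfied.
[2] eps = -13, alpha = -14; distinct — satisfied.
[3] eta = -10, eps = -13; distinct — satisfied.
[4] eps = -13 lies in [-14, -10] — satisfied.
[5] 9 / 3 = 3, so 3 divides 9 — satisfied.
[6] delta + alpha + gamma = 9 + (-14) + (-4) = -9 — satisfied.
[7] gamma = -4, eps = -13; -4 ≥ -13 — satisfied.
[8] |-6 - (-10)| = 4 — satisfied.
[9] zeta * eps = -6 * (-13) = 78 — satisfied.
[10] eps + delta = -13 + 9 = -4; -4 ≥ -6 — satisfied.
[11] alpha^2 + zeta^2 = (-14)^2 + (-6)^2 = 196 + 36 = 232, not 234 — violated.
[12] eta - eps = -10 - (-13) = 3, not 2 — violated.

No — constraints 11 and 12 are not satisfied.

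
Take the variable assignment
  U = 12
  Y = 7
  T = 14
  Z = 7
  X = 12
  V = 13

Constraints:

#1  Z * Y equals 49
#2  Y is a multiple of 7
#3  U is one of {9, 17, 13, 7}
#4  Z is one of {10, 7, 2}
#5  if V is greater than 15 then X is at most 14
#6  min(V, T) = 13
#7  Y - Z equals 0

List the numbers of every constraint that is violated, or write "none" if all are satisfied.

No — constraint 3 is not satisfied.

#1 Z * Y = 7 * 7 = 49  ✓
#2 7 / 7 = 1, so 7 divides 7  ✓
#3 U = 12 is not in {9, 17, 13, 7}  ✗
#4 Z = 7 is in {10, 7, 2}  ✓
#5 V = 13, not > 15; antecedent false, conditional vacuously true  ✓
#6 min(13, 14) = 13  ✓
#7 Y - Z = 7 - 7 = 0  ✓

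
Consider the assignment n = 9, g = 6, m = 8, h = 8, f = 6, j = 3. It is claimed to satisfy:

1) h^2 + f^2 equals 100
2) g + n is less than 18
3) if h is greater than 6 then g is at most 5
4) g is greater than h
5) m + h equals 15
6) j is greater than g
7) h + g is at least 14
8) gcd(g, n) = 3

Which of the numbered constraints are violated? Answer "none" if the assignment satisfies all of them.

The assignment fails constraints 3, 4, 5, and 6.

1) h^2 + f^2 = 8^2 + 6^2 = 64 + 36 = 100 — satisfied.
2) g + n = 6 + 9 = 15; 15 < 18 — satisfied.
3) h = 8 > 6, so we need g ≤ 5; but g = 6 > 5 — violated.
4) g = 6, h = 8; 6 ≤ 8 (want >) — violated.
5) m + h = 8 + 8 = 16, not 15 — violated.
6) j = 3, g = 6; 3 ≤ 6 (want >) — violated.
7) h + g = 8 + 6 = 14; 14 ≥ 14 — satisfied.
8) gcd(6, 9) = 3 — satisfied.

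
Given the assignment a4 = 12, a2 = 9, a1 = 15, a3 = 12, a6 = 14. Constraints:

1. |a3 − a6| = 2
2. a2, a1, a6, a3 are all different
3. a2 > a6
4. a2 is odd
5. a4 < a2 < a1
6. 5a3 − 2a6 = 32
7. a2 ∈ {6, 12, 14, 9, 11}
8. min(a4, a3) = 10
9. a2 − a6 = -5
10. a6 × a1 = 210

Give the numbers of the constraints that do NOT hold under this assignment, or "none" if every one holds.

Constraints 3, 5, and 8 are violated.

1. |12 − 14| = 2  ✔
2. values 9, 15, 14, 12 are pairwise distinct  ✔
3. a2 = 9, a6 = 14; 9 ≤ 14 (want >)  ✘
4. a2 = 9 is odd  ✔
5. values 12, 9, 15; a4 = 12 is not < a2 = 9  ✘
6. 5a3 − 2a6 = 5(12) − 2(14) = 32  ✔
7. a2 = 9 is in {6, 12, 14, 9, 11}  ✔
8. min(12, 12) = 12, not 10  ✘
9. a2 − a6 = 9 − 14 = -5  ✔
10. a6 × a1 = 14 × 15 = 210  ✔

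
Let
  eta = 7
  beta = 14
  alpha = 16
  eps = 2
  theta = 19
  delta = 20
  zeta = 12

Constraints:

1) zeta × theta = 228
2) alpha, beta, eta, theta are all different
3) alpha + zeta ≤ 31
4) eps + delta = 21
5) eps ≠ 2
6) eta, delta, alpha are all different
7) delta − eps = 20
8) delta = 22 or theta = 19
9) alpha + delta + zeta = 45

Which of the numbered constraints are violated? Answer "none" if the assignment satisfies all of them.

Constraints 4, 5, 7, and 9 do not hold.

1) zeta × theta = 12 × 19 = 228  holds
2) values 16, 14, 7, 19 are pairwise distinct  holds
3) alpha + zeta = 16 + 12 = 28; 28 ≤ 31  holds
4) eps + delta = 2 + 20 = 22, not 21  fails
5) eps = 2, but 2 is required to differ  fails
6) values 7, 20, 16 are pairwise distinct  holds
7) delta − eps = 20 − 2 = 18, not 20  fails
8) delta = 20 ≠ 22, but theta = 19 = 19 (second disjunct)  holds
9) alpha + delta + zeta = 16 + 20 + 12 = 48, not 45  fails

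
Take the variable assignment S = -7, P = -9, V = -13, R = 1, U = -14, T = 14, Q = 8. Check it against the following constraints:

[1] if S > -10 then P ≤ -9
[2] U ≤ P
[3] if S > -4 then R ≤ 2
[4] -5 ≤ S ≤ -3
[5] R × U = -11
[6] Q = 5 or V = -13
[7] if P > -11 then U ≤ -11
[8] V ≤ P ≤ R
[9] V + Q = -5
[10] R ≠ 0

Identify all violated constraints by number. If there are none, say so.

Constraints 4, 5 do not hold.

[1] S = -7 > -10, so we need P ≤ -9; P = -9 ≤ -9 — satisfied.
[2] U = -14, P = -9; -14 ≤ -9 — satisfied.
[3] S = -7, not > -4; antecedent false, conditional vacuously true — satisfied.
[4] S = -7 is outside [-5, -3] — violated.
[5] R × U = 1 × (-14) = -14, not -11 — violated.
[6] Q = 8 ≠ 5, but V = -13 = -13 (second disjunct) — satisfied.
[7] P = -9 > -11, so we need U ≤ -11; U = -14 ≤ -11 — satisfied.
[8] values -13 ≤ -9 ≤ 1 — satisfied.
[9] V + Q = -13 + 8 = -5 — satisfied.
[10] R = 1, and 1 ≠ 0 — satisfied.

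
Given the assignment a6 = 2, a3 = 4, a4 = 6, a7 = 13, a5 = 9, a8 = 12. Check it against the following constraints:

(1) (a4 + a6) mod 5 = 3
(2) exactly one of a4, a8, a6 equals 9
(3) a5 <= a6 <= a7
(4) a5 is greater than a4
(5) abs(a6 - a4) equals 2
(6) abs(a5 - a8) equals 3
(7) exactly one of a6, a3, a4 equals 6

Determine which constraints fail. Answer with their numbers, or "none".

Violated: 2, 3, and 5.

(1) a4 + a6 = 8; 8 mod 5 = 3  OK
(2) a4=6, a8=12, a6=2; 0 of them equal 9, not exactly one  FAIL
(3) values 9, 2, 13; a5 = 9 is not <= a6 = 2  FAIL
(4) a5 = 9, a4 = 6; 9 > 6  OK
(5) abs(2 - 6) = 4, not 2  FAIL
(6) abs(9 - 12) = 3  OK
(7) a6=2, a3=4, a4=6; 1 of them equals 6  OK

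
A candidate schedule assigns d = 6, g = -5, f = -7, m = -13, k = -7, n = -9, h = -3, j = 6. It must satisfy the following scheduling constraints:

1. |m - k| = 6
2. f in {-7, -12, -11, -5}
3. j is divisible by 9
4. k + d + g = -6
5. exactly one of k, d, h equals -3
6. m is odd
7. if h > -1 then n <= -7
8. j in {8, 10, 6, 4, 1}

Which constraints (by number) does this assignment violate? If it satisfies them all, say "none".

1. |-13 - (-7)| = 6 — holds.
2. f = -7 is in {-7, -12, -11, -5} — holds.
3. 6 = 9*0 + 6, so 9 does not divide 6 — fails.
4. k + d + g = -7 + 6 + (-5) = -6 — holds.
5. k=-7, d=6, h=-3; 1 of them equals -3 — holds.
6. m = -13 is odd — holds.
7. h = -3, not > -1; antecedent false, conditional vacuously true — holds.
8. j = 6 is in {8, 10, 6, 4, 1} — holds.

No — constraint 3 is not satisfied.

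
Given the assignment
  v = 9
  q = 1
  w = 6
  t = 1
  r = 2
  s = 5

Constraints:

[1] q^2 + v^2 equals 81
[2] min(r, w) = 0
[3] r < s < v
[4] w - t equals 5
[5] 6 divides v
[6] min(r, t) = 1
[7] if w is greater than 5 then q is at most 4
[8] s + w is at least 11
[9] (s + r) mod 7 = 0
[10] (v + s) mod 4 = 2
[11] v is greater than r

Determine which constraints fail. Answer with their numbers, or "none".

The assignment fails constraints 1, 2, and 5.

[1] q^2 + v^2 = 1^2 + 9^2 = 1 + 81 = 82, not 81 — does not hold.
[2] min(2, 6) = 2, not 0 — does not hold.
[3] values 2 < 5 < 9 — holds.
[4] w - t = 6 - 1 = 5 — holds.
[5] 9 = 6*1 + 3, so 6 does not divide 9 — does not hold.
[6] min(2, 1) = 1 — holds.
[7] w = 6 > 5, so we need q ≤ 4; q = 1 ≤ 4 — holds.
[8] s + w = 5 + 6 = 11; 11 ≥ 11 — holds.
[9] s + r = 7; 7 mod 7 = 0 — holds.
[10] v + s = 14; 14 mod 4 = 2 — holds.
[11] v = 9, r = 2; 9 > 2 — holds.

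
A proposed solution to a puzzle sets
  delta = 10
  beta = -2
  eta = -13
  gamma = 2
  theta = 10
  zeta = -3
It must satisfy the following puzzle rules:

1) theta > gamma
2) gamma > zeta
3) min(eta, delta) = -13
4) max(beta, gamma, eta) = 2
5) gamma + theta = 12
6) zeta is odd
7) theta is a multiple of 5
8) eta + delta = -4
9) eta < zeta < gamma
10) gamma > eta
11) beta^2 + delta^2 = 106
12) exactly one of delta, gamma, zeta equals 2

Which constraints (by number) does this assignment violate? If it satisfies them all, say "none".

1) theta = 10, gamma = 2; 10 > 2 — holds.
2) gamma = 2, zeta = -3; 2 > -3 — holds.
3) min(-13, 10) = -13 — holds.
4) max(-2, 2, -13) = 2 — holds.
5) gamma + theta = 2 + 10 = 12 — holds.
6) zeta = -3 is odd — holds.
7) 10 / 5 = 2, so 5 divides 10 — holds.
8) eta + delta = -13 + 10 = -3, not -4 — fails.
9) values -13 < -3 < 2 — holds.
10) gamma = 2, eta = -13; 2 > -13 — holds.
11) beta^2 + delta^2 = (-2)^2 + 10^2 = 4 + 100 = 104, not 106 — fails.
12) delta=10, gamma=2, zeta=-3; 1 of them equals 2 — holds.

Violated: 8 and 11.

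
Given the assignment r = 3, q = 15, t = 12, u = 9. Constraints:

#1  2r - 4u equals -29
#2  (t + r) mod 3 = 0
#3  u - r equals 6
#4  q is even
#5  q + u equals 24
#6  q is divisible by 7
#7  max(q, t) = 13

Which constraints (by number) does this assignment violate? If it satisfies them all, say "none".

No — constraints 1, 4, 6, and 7 are not satisfied.

#1 2r - 4u = 2(3) - 4(9) = -30, not -29  no
#2 t + r = 15; 15 mod 3 = 0  yes
#3 u - r = 9 - 3 = 6  yes
#4 q = 15 is odd  no
#5 q + u = 15 + 9 = 24  yes
#6 15 = 7*2 + 1, so 7 does not divide 15  no
#7 max(15, 12) = 15, not 13  no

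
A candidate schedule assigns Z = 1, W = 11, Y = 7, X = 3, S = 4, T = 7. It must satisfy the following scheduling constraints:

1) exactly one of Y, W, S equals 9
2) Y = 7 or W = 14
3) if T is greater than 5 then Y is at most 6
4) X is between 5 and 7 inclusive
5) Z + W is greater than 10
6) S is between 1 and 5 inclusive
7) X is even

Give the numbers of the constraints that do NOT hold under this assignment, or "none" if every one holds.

The assignment fails constraints 1, 3, 4, and 7.

1) Y=7, W=11, S=4; 0 of them equal 9, not exactly one  ✘
2) Y = 7 = 7 (first disjunct)  ✔
3) T = 7 > 5, so we need Y ≤ 6; but Y = 7 > 6  ✘
4) X = 3 is outside [5, 7]  ✘
5) Z + W = 1 + 11 = 12; 12 > 10  ✔
6) S = 4 lies in [1, 5]  ✔
7) X = 3 is odd  ✘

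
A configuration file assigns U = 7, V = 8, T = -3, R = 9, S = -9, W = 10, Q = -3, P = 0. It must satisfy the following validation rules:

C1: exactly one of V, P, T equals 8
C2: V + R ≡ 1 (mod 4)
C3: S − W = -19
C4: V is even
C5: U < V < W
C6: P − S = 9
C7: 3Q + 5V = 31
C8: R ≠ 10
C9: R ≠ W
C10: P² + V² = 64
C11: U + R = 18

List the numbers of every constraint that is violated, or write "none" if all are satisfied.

C1: V=8, P=0, T=-3; 1 of them equals 8  true
C2: V + R = 17; 17 mod 4 = 1  true
C3: S − W = -9 − 10 = -19  true
C4: V = 8 is even  true
C5: values 7 < 8 < 10  true
C6: P − S = 0 − (-9) = 9  true
C7: 3Q + 5V = 3(-3) + 5(8) = 31  true
C8: R = 9, and 9 ≠ 10  true
C9: R = 9, W = 10; distinct  true
C10: P² + V² = 0² + 8² = 0 + 64 = 64  true
C11: U + R = 7 + 9 = 16, not 18  false

No — constraint 11 is not satisfied.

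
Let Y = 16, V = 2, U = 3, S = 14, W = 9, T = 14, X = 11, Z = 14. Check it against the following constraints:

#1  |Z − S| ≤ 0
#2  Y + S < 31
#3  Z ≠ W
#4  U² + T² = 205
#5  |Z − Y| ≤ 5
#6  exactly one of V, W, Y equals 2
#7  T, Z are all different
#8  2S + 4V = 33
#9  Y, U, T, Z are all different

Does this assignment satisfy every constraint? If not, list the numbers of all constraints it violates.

#1 |14 − 14| = 0; 0 ≤ 0  ✔
#2 Y + S = 16 + 14 = 30; 30 < 31  ✔
#3 Z = 14, W = 9; distinct  ✔
#4 U² + T² = 3² + 14² = 9 + 196 = 205  ✔
#5 |14 − 16| = 2; 2 ≤ 5  ✔
#6 V=2, W=9, Y=16; 1 of them equals 2  ✔
#7 T = Z = 14, not all different  ✘
#8 2S + 4V = 2(14) + 4(2) = 36, not 33  ✘
#9 T = Z = 14, not all different  ✘

Constraints 7, 8, and 9 are violated.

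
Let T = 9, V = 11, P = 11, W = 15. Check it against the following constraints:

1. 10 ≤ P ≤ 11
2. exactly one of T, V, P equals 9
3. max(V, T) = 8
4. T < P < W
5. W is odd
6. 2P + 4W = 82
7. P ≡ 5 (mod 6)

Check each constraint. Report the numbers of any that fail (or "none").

No — constraint 3 is not satisfied.

1. P = 11 lies in [10, 11]  true
2. T=9, V=11, P=11; 1 of them equals 9  true
3. max(11, 9) = 11, not 8  false
4. values 9 < 11 < 15  true
5. W = 15 is odd  true
6. 2P + 4W = 2(11) + 4(15) = 82  true
7. 11 mod 6 = 5  true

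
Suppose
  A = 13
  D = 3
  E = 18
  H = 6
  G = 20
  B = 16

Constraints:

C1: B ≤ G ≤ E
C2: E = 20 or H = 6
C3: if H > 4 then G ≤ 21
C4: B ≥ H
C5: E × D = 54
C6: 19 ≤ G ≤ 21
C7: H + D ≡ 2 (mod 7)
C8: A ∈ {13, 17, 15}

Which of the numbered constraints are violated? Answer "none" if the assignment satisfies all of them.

C1: values 16, 20, 18; G = 20 is not ≤ E = 18 — fails.
C2: E = 18 ≠ 20, but H = 6 = 6 (second disjunct) — holds.
C3: H = 6 > 4, so we need G ≤ 21; G = 20 ≤ 21 — holds.
C4: B = 16, H = 6; 16 ≥ 6 — holds.
C5: E × D = 18 × 3 = 54 — holds.
C6: G = 20 lies in [19, 21] — holds.
C7: H + D = 9; 9 mod 7 = 2 — holds.
C8: A = 13 is in {13, 17, 15} — holds.

No — constraint 1 is not satisfied.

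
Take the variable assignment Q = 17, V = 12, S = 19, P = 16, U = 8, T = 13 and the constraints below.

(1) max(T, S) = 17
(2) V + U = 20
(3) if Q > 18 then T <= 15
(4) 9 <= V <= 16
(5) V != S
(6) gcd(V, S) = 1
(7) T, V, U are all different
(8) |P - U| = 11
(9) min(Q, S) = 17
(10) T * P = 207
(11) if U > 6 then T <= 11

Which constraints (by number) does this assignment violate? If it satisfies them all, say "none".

(1) max(13, 19) = 19, not 17 — does not hold.
(2) V + U = 12 + 8 = 20 — holds.
(3) Q = 17, not > 18; antecedent false, conditional vacuously true — holds.
(4) V = 12 lies in [9, 16] — holds.
(5) V = 12, S = 19; distinct — holds.
(6) gcd(12, 19) = 1 — holds.
(7) values 13, 12, 8 are pairwise distinct — holds.
(8) |16 - 8| = 8, not 11 — does not hold.
(9) min(17, 19) = 17 — holds.
(10) T * P = 13 * 16 = 208, not 207 — does not hold.
(11) U = 8 > 6, so we need T ≤ 11; but T = 13 > 11 — does not hold.

Violated: 1, 8, 10, and 11.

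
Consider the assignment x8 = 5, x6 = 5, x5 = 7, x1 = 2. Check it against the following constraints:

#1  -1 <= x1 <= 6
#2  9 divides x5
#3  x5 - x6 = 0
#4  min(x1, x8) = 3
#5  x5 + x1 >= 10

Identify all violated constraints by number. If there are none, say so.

#1 x1 = 2 lies in [-1, 6] — holds.
#2 7 = 9*0 + 7, so 9 does not divide 7 — fails.
#3 x5 - x6 = 7 - 5 = 2, not 0 — fails.
#4 min(2, 5) = 2, not 3 — fails.
#5 x5 + x1 = 7 + 2 = 9; 9 < 10, bound 10 not met — fails.

No — constraints 2, 3, 4, and 5 are not satisfied.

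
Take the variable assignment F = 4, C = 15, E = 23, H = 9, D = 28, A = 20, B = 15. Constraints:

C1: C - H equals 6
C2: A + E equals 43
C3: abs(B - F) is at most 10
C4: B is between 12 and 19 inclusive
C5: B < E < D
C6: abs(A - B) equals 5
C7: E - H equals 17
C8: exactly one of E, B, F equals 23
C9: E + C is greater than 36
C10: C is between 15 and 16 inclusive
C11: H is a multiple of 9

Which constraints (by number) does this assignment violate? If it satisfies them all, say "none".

C1: C - H = 15 - 9 = 6 — satisfied.
C2: A + E = 20 + 23 = 43 — satisfied.
C3: abs(15 - 4) = 11; 11 > 10, exceeds bound 10 — violated.
C4: B = 15 lies in [12, 19] — satisfied.
C5: values 15 < 23 < 28 — satisfied.
C6: abs(20 - 15) = 5 — satisfied.
C7: E - H = 23 - 9 = 14, not 17 — violated.
C8: E=23, B=15, F=4; 1 of them equals 23 — satisfied.
C9: E + C = 23 + 15 = 38; 38 > 36 — satisfied.
C10: C = 15 lies in [15, 16] — satisfied.
C11: 9 / 9 = 1, so 9 divides 9 — satisfied.

Violated: 3 and 7.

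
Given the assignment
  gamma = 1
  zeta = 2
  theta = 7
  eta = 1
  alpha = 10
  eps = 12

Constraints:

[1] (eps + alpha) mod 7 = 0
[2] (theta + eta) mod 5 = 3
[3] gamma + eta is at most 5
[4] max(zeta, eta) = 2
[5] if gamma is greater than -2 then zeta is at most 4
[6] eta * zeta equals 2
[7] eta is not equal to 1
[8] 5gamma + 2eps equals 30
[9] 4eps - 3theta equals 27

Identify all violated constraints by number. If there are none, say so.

[1] eps + alpha = 22; 22 mod 7 = 1, not 0 — does not hold.
[2] theta + eta = 8; 8 mod 5 = 3 — holds.
[3] gamma + eta = 1 + 1 = 2; 2 ≤ 5 — holds.
[4] max(2, 1) = 2 — holds.
[5] gamma = 1 > -2, so we need zeta ≤ 4; zeta = 2 ≤ 4 — holds.
[6] eta * zeta = 1 * 2 = 2 — holds.
[7] eta = 1, but 1 is required to differ — does not hold.
[8] 5gamma + 2eps = 5(1) + 2(12) = 29, not 30 — does not hold.
[9] 4eps - 3theta = 4(12) - 3(7) = 27 — holds.

No — constraints 1, 7, and 8 are not satisfied.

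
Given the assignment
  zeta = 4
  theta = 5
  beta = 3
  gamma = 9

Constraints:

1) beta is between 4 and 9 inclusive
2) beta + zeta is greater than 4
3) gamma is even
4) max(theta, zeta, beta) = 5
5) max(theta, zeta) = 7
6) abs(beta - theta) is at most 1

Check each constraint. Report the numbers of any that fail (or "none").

1) beta = 3 is outside [4, 9] — violated.
2) beta + zeta = 3 + 4 = 7; 7 > 4 — OK.
3) gamma = 9 is odd — violated.
4) max(5, 4, 3) = 5 — OK.
5) max(5, 4) = 5, not 7 — violated.
6) abs(3 - 5) = 2; 2 > 1, exceeds bound 1 — violated.

The assignment fails constraints 1, 3, 5, 6.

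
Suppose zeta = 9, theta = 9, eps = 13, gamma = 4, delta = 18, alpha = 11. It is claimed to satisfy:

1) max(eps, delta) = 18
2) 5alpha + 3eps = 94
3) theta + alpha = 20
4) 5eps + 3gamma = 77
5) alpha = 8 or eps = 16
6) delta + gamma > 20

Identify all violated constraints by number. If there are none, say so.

The assignment fails constraint 5.

1) max(13, 18) = 18 — holds.
2) 5alpha + 3eps = 5(11) + 3(13) = 94 — holds.
3) theta + alpha = 9 + 11 = 20 — holds.
4) 5eps + 3gamma = 5(13) + 3(4) = 77 — holds.
5) alpha = 11 ≠ 8 and eps = 13 ≠ 16; both disjuncts false — fails.
6) delta + gamma = 18 + 4 = 22; 22 > 20 — holds.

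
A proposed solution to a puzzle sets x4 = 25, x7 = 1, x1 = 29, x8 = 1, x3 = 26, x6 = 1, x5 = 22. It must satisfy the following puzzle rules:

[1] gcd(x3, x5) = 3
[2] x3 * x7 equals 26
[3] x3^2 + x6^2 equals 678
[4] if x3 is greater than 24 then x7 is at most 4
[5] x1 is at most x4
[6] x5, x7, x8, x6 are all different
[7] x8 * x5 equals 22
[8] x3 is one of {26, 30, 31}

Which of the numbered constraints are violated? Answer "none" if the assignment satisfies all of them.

[1] gcd(26, 22) = 2, not 3 — fails.
[2] x3 * x7 = 26 * 1 = 26 — holds.
[3] x3^2 + x6^2 = 26^2 + 1^2 = 676 + 1 = 677, not 678 — fails.
[4] x3 = 26 > 24, so we need x7 ≤ 4; x7 = 1 ≤ 4 — holds.
[5] x1 = 29, x4 = 25; 29 > 25 (want ≤) — fails.
[6] x7 = x8 = 1, not all different — fails.
[7] x8 * x5 = 1 * 22 = 22 — holds.
[8] x3 = 26 is in {26, 30, 31} — holds.

No — constraints 1, 3, 5, and 6 are not satisfied.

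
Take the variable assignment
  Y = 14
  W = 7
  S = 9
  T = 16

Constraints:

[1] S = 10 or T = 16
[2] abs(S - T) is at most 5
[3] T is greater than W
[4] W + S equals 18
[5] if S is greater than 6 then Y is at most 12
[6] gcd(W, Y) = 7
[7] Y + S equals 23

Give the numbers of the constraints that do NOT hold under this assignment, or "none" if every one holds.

[1] S = 9 ≠ 10, but T = 16 = 16 (second disjunct) — holds.
[2] abs(9 - 16) = 7; 7 > 5, exceeds bound 5 — fails.
[3] T = 16, W = 7; 16 > 7 — holds.
[4] W + S = 7 + 9 = 16, not 18 — fails.
[5] S = 9 > 6, so we need Y ≤ 12; but Y = 14 > 12 — fails.
[6] gcd(7, 14) = 7 — holds.
[7] Y + S = 14 + 9 = 23 — holds.

Constraints 2, 4, and 5 are violated.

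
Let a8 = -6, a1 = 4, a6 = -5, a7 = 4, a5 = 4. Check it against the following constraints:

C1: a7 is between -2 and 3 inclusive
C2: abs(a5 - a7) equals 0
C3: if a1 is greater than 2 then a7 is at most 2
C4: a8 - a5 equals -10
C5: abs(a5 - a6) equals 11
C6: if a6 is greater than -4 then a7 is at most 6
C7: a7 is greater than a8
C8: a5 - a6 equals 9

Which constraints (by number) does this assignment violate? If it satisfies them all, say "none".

C1: a7 = 4 is outside [-2, 3] — fails.
C2: abs(4 - 4) = 0 — holds.
C3: a1 = 4 > 2, so we need a7 ≤ 2; but a7 = 4 > 2 — fails.
C4: a8 - a5 = -6 - 4 = -10 — holds.
C5: abs(4 - (-5)) = 9, not 11 — fails.
C6: a6 = -5, not > -4; antecedent false, conditional vacuously true — holds.
C7: a7 = 4, a8 = -6; 4 > -6 — holds.
C8: a5 - a6 = 4 - (-5) = 9 — holds.

Constraints 1, 3, 5 are violated.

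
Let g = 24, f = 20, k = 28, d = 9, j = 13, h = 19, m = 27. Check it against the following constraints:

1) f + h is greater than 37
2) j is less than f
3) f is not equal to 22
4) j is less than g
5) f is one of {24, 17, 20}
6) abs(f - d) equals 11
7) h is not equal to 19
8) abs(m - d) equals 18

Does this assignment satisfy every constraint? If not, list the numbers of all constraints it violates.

1) f + h = 20 + 19 = 39; 39 > 37 — OK.
2) j = 13, f = 20; 13 < 20 — OK.
3) f = 20, and 20 ≠ 22 — OK.
4) j = 13, g = 24; 13 < 24 — OK.
5) f = 20 is in {24, 17, 20} — OK.
6) abs(20 - 9) = 11 — OK.
7) h = 19, but 19 is required to differ — violated.
8) abs(27 - 9) = 18 — OK.

The assignment fails constraint 7.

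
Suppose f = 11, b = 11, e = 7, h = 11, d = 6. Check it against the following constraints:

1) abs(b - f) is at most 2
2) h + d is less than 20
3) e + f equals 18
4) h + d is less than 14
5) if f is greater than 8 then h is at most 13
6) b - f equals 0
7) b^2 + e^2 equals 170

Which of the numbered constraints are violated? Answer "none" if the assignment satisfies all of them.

Constraint 4 does not hold.

1) abs(11 - 11) = 0; 0 ≤ 2  yes
2) h + d = 11 + 6 = 17; 17 < 20  yes
3) e + f = 7 + 11 = 18  yes
4) h + d = 11 + 6 = 17; 17 ≥ 14, bound 14 not met  no
5) f = 11 > 8, so we need h ≤ 13; h = 11 ≤ 13  yes
6) b - f = 11 - 11 = 0  yes
7) b^2 + e^2 = 11^2 + 7^2 = 121 + 49 = 170  yes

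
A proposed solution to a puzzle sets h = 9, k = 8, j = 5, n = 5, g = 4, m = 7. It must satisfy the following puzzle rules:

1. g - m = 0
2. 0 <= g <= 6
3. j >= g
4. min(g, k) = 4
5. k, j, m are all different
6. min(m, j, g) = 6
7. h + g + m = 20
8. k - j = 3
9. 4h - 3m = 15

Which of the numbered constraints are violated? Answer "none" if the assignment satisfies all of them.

The assignment fails constraints 1 and 6.

1. g - m = 4 - 7 = -3, not 0 — violated.
2. g = 4 lies in [0, 6] — satisfied.
3. j = 5, g = 4; 5 ≥ 4 — satisfied.
4. min(4, 8) = 4 — satisfied.
5. values 8, 5, 7 are pairwise distinct — satisfied.
6. min(7, 5, 4) = 4, not 6 — violated.
7. h + g + m = 9 + 4 + 7 = 20 — satisfied.
8. k - j = 8 - 5 = 3 — satisfied.
9. 4h - 3m = 4(9) - 3(7) = 15 — satisfied.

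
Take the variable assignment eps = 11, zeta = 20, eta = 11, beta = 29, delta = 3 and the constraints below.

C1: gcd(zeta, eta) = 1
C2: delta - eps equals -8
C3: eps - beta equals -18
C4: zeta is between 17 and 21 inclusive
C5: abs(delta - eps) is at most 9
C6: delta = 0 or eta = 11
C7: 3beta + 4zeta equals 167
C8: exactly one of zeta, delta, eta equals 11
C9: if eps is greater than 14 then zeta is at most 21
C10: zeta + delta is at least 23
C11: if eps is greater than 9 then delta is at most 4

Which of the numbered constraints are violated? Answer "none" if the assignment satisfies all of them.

All constraints are satisfied.

C1: gcd(20, 11) = 1  ✓
C2: delta - eps = 3 - 11 = -8  ✓
C3: eps - beta = 11 - 29 = -18  ✓
C4: zeta = 20 lies in [17, 21]  ✓
C5: abs(3 - 11) = 8; 8 ≤ 9  ✓
C6: delta = 3 ≠ 0, but eta = 11 = 11 (second disjunct)  ✓
C7: 3beta + 4zeta = 3(29) + 4(20) = 167  ✓
C8: zeta=20, delta=3, eta=11; 1 of them equals 11  ✓
C9: eps = 11, not > 14; antecedent false, conditional vacuously true  ✓
C10: zeta + delta = 20 + 3 = 23; 23 ≥ 23  ✓
C11: eps = 11 > 9, so we need delta ≤ 4; delta = 3 ≤ 4  ✓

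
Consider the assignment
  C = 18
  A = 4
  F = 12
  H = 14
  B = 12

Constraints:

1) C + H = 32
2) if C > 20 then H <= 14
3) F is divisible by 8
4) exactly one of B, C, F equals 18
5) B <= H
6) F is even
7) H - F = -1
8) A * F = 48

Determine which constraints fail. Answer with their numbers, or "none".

Constraints 3 and 7 are violated.

1) C + H = 18 + 14 = 32  true
2) C = 18, not > 20; antecedent false, conditional vacuously true  true
3) 12 = 8*1 + 4, so 8 does not divide 12  false
4) B=12, C=18, F=12; 1 of them equals 18  true
5) B = 12, H = 14; 12 ≤ 14  true
6) F = 12 is even  true
7) H - F = 14 - 12 = 2, not -1  false
8) A * F = 4 * 12 = 48  true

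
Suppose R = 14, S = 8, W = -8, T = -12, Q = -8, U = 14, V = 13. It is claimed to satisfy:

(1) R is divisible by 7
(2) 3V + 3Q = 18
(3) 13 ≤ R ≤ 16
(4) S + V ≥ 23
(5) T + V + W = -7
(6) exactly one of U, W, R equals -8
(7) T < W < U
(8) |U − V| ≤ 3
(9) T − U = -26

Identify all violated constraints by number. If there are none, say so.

Constraints 2 and 4 do not hold.

(1) 14 / 7 = 2, so 7 divides 14  ✔
(2) 3V + 3Q = 3(13) + 3(-8) = 15, not 18  ✘
(3) R = 14 lies in [13, 16]  ✔
(4) S + V = 8 + 13 = 21; 21 < 23, bound 23 not met  ✘
(5) T + V + W = -12 + 13 + (-8) = -7  ✔
(6) U=14, W=-8, R=14; 1 of them equals -8  ✔
(7) values -12 < -8 < 14  ✔
(8) |14 − 13| = 1; 1 ≤ 3  ✔
(9) T − U = -12 − 14 = -26  ✔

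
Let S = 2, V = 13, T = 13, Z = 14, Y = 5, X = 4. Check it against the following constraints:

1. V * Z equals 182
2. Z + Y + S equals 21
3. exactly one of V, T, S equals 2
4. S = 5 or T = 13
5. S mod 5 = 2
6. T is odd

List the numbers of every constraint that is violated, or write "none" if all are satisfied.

None — every constraint holds.

1. V * Z = 13 * 14 = 182 — satisfied.
2. Z + Y + S = 14 + 5 + 2 = 21 — satisfied.
3. V=13, T=13, S=2; 1 of them equals 2 — satisfied.
4. S = 2 ≠ 5, but T = 13 = 13 (second disjunct) — satisfied.
5. 2 mod 5 = 2 — satisfied.
6. T = 13 is odd — satisfied.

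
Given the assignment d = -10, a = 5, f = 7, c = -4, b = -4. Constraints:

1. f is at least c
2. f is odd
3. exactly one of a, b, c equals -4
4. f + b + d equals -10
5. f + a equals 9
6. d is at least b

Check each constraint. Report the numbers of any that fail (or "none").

1. f = 7, c = -4; 7 ≥ -4 — holds.
2. f = 7 is odd — holds.
3. a=5, b=-4, c=-4; 2 of them equal -4, not exactly one — does not hold.
4. f + b + d = 7 + (-4) + (-10) = -7, not -10 — does not hold.
5. f + a = 7 + 5 = 12, not 9 — does not hold.
6. d = -10, b = -4; -10 < -4 (want ≥) — does not hold.

Constraints 3, 4, 5, and 6 do not hold.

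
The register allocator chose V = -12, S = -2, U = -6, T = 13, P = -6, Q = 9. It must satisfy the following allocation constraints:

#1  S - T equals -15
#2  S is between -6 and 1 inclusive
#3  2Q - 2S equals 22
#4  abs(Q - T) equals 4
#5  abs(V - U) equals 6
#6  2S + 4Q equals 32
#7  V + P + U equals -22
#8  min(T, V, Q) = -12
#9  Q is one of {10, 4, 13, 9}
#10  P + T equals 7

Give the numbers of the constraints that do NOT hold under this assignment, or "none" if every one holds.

#1 S - T = -2 - 13 = -15 — holds.
#2 S = -2 lies in [-6, 1] — holds.
#3 2Q - 2S = 2(9) - 2(-2) = 22 — holds.
#4 abs(9 - 13) = 4 — holds.
#5 abs(-12 - (-6)) = 6 — holds.
#6 2S + 4Q = 2(-2) + 4(9) = 32 — holds.
#7 V + P + U = -12 + (-6) + (-6) = -24, not -22 — does not hold.
#8 min(13, -12, 9) = -12 — holds.
#9 Q = 9 is in {10, 4, 13, 9} — holds.
#10 P + T = -6 + 13 = 7 — holds.

The assignment fails constraint 7.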